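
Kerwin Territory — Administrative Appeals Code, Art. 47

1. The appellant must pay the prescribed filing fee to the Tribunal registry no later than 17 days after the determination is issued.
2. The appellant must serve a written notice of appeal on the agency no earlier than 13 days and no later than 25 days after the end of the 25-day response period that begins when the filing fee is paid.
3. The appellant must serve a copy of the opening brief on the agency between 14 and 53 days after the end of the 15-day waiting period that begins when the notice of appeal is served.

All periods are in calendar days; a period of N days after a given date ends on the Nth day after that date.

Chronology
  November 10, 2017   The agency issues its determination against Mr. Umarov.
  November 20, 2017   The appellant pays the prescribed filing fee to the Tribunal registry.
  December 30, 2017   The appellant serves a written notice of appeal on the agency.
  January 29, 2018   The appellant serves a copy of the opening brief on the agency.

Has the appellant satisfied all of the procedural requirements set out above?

Yes

Step 1 — counting 17 days from November 10, 2017 (when the determination is issued) gives a deadline of November 27, 2017; done November 20, 2017 — timely.
Step 2 — 13 and 25 days from December 15, 2017 (end of the 25-day response period, which began when the filing fee is paid on November 20, 2017) are December 28, 2017 and January 9, 2018 respectively; done December 30, 2017 — within the window.
Step 3 — 14 and 53 days from January 14, 2018 (end of the 15-day waiting period, which began when the notice of appeal is served on December 30, 2017) are January 28, 2018 and March 8, 2018 respectively; done January 29, 2018, which is between those dates.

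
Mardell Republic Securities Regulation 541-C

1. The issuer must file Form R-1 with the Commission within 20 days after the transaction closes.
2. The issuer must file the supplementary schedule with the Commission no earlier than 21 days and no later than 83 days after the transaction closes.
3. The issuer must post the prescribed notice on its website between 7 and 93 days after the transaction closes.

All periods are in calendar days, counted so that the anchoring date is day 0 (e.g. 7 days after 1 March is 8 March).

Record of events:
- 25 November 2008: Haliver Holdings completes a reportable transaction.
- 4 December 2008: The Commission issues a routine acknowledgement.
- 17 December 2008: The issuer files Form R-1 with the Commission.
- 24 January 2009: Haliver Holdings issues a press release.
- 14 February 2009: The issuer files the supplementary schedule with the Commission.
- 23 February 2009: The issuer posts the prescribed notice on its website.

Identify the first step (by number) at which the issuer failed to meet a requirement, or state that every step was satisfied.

Step 1: 20 days after 25 November 2008 (when the transaction closes) is 15 December 2008; 17 December 2008 misses that deadline by 2 days.

Step 1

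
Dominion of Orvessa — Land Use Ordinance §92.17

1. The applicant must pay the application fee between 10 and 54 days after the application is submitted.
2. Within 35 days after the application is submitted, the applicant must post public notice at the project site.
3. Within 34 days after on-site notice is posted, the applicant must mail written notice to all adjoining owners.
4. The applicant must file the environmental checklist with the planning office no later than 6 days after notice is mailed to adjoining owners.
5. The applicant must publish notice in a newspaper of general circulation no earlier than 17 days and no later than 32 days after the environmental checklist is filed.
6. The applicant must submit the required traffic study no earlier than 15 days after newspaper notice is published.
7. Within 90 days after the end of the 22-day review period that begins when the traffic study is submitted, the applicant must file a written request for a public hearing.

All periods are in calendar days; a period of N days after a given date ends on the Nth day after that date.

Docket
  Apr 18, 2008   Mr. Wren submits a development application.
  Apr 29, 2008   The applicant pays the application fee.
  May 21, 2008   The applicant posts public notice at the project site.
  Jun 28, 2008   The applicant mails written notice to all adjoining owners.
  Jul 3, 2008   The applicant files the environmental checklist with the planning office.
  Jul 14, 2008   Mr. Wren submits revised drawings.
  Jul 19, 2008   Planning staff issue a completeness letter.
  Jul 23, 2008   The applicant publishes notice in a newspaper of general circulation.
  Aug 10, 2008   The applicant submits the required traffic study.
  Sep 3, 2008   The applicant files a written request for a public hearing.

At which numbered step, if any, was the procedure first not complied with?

(1) the permitted window runs from Apr 18, 2008 + 10 = Apr 28, 2008 to Apr 18, 2008 + 54 = Jun 11, 2008; done Apr 29, 2008, which is between those dates.
(2) due by Apr 18, 2008 + 35 days = May 23, 2008; May 21, 2008 is within that limit.
(3) due by May 21, 2008 + 34 days = Jun 24, 2008; not done until Jun 28, 2008, 4 days after the deadline.

Step 3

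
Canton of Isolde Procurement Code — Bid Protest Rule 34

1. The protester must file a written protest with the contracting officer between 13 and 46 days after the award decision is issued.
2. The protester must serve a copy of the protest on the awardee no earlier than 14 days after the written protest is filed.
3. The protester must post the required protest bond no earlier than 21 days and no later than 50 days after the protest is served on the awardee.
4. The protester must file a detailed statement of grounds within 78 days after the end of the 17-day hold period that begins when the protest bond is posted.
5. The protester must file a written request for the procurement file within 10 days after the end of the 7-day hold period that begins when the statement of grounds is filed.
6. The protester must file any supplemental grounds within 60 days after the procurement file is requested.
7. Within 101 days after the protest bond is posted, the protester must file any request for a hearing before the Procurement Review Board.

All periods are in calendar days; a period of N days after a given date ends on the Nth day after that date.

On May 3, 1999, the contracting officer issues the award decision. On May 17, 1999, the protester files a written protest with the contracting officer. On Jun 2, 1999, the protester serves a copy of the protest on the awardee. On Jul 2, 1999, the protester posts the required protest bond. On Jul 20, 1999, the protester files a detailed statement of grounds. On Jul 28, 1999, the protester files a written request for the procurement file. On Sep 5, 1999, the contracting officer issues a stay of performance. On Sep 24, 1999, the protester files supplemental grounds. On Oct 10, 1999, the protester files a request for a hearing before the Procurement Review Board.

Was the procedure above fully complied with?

Yes

Step 1: the window is 13–46 days after May 3, 1999 (when the award decision is issued), so May 16, 1999 through Jun 18, 1999; done May 17, 1999 — within the window.
Step 2: the earliest permitted date is 14 days after May 17, 1999 (when the written protest is filed), i.e. May 31, 1999; Jun 2, 1999 is on or after that date.
Step 3: the window is 21–50 days after Jun 2, 1999 (when the protest is served on the awardee), so Jun 23, 1999 through Jul 22, 1999; Jul 2, 1999 falls inside that range.
Step 4: 78 days after Jul 19, 1999 (end of the 17-day hold period, which began when the protest bond is posted on Jul 2, 1999) is Oct 5, 1999; completed Jul 20, 1999, before the deadline.
Step 5: 10 days after Jul 27, 1999 (end of the 7-day hold period, which began when the statement of grounds is filed on Jul 20, 1999) is Aug 6, 1999; done Jul 28, 1999 — timely.
Step 6: 60 days after Jul 28, 1999 (when the procurement file is requested) is Sep 26, 1999; completed Sep 24, 1999, before the deadline.
Step 7: 101 days after Jul 2, 1999 (when the protest bond is posted) is Oct 11, 1999; done Oct 10, 1999 — timely.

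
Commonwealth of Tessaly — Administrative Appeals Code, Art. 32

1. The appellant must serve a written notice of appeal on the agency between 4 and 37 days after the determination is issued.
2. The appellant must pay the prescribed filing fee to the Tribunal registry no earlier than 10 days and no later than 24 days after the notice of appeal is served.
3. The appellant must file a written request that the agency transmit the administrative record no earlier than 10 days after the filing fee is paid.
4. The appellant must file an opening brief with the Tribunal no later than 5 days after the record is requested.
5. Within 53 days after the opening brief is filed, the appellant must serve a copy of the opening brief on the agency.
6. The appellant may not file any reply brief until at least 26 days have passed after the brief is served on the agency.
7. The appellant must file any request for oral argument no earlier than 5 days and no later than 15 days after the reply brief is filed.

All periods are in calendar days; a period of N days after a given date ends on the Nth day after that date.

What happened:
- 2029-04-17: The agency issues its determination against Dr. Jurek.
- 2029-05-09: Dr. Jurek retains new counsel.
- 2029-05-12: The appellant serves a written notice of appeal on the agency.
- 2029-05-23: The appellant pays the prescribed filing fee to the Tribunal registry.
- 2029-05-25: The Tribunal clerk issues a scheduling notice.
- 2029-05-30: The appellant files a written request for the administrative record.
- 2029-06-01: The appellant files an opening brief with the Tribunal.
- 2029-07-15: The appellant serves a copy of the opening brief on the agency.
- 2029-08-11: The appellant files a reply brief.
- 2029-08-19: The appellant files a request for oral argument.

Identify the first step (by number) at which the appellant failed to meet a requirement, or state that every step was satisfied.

Step 1 — 4 and 37 days from 2029-04-17 (when the determination is issued) are 2029-04-21 and 2029-05-24 respectively; done 2029-05-12 — within the window.
Step 2 — 10 and 24 days from 2029-05-12 (when the notice of appeal is served) are 2029-05-22 and 2029-06-05 respectively; done 2029-05-23, which is between those dates.
Step 3 — must wait 10 days from 2029-05-23 (when the filing fee is paid), so not before 2029-06-02; acted on 2029-05-30, 3 days prematurely.
That is the first point of non-compliance.

Step 3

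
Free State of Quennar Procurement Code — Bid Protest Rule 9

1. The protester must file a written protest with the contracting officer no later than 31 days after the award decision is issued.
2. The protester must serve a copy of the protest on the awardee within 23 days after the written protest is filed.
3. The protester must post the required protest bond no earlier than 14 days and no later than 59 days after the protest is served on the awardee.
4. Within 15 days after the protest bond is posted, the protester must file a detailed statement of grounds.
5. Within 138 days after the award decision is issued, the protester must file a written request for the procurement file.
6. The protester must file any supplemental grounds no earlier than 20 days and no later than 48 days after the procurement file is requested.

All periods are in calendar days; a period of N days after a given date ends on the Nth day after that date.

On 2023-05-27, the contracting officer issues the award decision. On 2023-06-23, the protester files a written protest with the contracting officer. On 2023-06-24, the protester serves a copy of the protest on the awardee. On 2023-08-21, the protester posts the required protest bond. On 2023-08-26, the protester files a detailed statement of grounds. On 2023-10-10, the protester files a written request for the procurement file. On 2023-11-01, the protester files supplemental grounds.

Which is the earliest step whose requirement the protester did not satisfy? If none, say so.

None — every step was satisfied

(1) due by 2023-05-27 + 31 days = 2023-06-27; completed 2023-06-23, before the deadline.
(2) due by 2023-06-23 + 23 days = 2023-07-16; 2023-06-24 is within that limit.
(3) the permitted window runs from 2023-06-24 + 14 = 2023-07-08 to 2023-06-24 + 59 = 2023-08-22; done 2023-08-21, which is between those dates.
(4) due by 2023-08-21 + 15 days = 2023-09-05; 2023-08-26 is within that limit.
(5) due by 2023-05-27 + 138 days = 2023-10-12; done 2023-10-10 — timely.
(6) the permitted window runs from 2023-10-10 + 20 = 2023-10-30 to 2023-10-10 + 48 = 2023-11-27; done 2023-11-01 — within the window.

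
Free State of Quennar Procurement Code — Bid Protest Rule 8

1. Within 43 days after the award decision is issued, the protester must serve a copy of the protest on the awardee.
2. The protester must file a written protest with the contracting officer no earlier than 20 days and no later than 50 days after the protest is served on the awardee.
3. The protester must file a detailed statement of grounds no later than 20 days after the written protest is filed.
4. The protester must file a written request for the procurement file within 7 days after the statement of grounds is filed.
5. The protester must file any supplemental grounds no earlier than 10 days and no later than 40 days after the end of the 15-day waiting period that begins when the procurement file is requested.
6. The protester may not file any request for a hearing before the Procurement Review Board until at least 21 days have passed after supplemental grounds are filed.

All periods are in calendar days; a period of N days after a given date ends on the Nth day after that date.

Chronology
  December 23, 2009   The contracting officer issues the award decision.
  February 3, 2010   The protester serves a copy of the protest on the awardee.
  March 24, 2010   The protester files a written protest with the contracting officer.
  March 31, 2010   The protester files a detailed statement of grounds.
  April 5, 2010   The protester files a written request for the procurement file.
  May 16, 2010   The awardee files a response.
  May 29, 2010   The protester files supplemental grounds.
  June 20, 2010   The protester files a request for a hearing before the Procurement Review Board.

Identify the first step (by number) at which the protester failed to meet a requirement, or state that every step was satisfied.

(1) due by December 23, 2009 + 43 days = February 4, 2010; completed February 3, 2010, before the deadline.
(2) the permitted window runs from February 3, 2010 + 20 = February 23, 2010 to February 3, 2010 + 50 = March 25, 2010; done March 24, 2010 — within the window.
(3) due by March 24, 2010 + 20 days = April 13, 2010; done March 31, 2010 — timely.
(4) due by March 31, 2010 + 7 days = April 7, 2010; April 5, 2010 is within that limit.
(5) the permitted window runs from April 20, 2010 + 10 = April 30, 2010 to April 20, 2010 + 40 = May 30, 2010; done May 29, 2010 — within the window.
(6) permitted from May 29, 2010 + 21 days = June 19, 2010 onward; done June 20, 2010 — permitted.

None — every step was satisfied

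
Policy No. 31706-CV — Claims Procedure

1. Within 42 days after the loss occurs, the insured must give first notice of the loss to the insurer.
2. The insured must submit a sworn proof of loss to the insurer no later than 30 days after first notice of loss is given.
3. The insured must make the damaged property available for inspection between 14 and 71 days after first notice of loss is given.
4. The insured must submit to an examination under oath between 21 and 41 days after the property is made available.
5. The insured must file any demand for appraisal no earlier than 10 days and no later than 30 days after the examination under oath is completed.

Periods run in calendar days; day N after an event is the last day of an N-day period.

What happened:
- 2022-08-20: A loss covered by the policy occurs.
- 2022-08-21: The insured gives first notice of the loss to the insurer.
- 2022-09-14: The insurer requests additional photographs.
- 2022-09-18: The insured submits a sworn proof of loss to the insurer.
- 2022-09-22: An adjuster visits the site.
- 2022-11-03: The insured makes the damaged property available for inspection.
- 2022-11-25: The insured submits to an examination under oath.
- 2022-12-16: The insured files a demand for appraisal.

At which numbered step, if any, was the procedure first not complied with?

Step 1 — counting 42 days from 2022-08-20 (when the loss occurs) gives a deadline of 2022-10-01; done 2022-08-21 — timely.
Step 2 — counting 30 days from 2022-08-21 (when first notice of loss is given) gives a deadline of 2022-09-20; done 2022-09-18 — timely.
Step 3 — 14 and 71 days from 2022-08-21 (when first notice of loss is given) are 2022-09-04 and 2022-10-31 respectively; done 2022-11-03 — 3 days after the window closed.
The analysis stops there.

Step 3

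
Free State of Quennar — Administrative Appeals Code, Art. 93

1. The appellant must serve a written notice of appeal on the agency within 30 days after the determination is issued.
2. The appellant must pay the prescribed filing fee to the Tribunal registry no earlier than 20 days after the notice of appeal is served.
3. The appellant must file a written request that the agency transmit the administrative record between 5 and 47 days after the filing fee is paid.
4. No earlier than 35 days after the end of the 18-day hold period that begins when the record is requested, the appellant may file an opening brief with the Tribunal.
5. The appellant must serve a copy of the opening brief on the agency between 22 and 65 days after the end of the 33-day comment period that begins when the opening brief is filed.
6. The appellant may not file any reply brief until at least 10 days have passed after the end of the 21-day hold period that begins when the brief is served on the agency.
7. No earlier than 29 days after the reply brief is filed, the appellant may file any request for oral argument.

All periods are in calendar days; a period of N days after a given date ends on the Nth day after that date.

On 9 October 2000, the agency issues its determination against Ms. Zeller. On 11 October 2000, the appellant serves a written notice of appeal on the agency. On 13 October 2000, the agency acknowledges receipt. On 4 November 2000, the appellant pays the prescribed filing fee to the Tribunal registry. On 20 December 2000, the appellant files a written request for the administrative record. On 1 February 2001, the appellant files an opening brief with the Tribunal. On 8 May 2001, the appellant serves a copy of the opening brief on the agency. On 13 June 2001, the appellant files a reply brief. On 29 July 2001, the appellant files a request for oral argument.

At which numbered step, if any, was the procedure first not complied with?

Step 1 — counting 30 days from 9 October 2000 (when the determination is issued) gives a deadline of 8 November 2000; completed 11 October 2000, before the deadline.
Step 2 — must wait 20 days from 11 October 2000 (when the notice of appeal is served), so not before 31 October 2000; done 4 November 2000, after the minimum wait.
Step 3 — 5 and 47 days from 4 November 2000 (when the filing fee is paid) are 9 November 2000 and 21 December 2000 respectively; done 20 December 2000 — within the window.
Step 4 — must wait 35 days from 7 January 2001 (end of the 18-day hold period, which began when the record is requested on 20 December 2000), so not before 11 February 2001; 1 February 2001 is 10 days before the earliest permitted date.
That is the first point of non-compliance.

Step 4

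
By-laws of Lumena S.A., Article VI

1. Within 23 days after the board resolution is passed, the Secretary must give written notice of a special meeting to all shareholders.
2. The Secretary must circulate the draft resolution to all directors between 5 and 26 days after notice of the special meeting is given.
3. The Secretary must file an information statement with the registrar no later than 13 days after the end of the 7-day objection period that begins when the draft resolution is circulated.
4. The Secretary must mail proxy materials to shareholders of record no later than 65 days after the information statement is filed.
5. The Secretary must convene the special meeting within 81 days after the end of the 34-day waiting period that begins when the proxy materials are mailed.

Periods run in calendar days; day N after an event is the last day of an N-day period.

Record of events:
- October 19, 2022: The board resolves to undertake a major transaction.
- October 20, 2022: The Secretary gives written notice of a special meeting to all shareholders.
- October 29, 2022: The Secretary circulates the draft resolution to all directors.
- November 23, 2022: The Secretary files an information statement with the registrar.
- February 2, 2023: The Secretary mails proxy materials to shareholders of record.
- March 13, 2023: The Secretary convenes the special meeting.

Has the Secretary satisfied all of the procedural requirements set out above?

(1) due by October 19, 2022 + 23 days = November 11, 2022; October 20, 2022 is within that limit.
(2) the permitted window runs from October 20, 2022 + 5 = October 25, 2022 to October 20, 2022 + 26 = November 15, 2022; October 29, 2022 falls inside that range.
(3) due by November 5, 2022 + 13 days = November 18, 2022; done November 23, 2022 — 5 days late.

No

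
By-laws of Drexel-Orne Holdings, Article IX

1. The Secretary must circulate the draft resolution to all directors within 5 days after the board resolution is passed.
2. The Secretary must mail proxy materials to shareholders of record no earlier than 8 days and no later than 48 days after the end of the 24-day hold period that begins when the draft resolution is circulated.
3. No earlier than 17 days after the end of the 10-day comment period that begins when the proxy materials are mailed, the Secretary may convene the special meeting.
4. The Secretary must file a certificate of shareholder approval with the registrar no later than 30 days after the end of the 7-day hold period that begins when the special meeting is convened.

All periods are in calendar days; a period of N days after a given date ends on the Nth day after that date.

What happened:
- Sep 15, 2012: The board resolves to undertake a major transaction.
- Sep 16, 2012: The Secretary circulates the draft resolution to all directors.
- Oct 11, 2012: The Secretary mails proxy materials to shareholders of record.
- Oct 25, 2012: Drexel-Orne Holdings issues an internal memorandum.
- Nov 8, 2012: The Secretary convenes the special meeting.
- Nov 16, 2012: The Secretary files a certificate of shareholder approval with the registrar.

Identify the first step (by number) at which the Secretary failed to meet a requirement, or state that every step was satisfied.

Step 1: 5 days after Sep 15, 2012 (when the board resolution is passed) is Sep 20, 2012; done Sep 16, 2012 — timely.
Step 2: the window is 8–48 days after Oct 10, 2012 (end of the 24-day hold period, which began when the draft resolution is circulated on Sep 16, 2012), so Oct 18, 2012 through Nov 27, 2012; done Oct 11, 2012 — 7 days before the window opened.

Step 2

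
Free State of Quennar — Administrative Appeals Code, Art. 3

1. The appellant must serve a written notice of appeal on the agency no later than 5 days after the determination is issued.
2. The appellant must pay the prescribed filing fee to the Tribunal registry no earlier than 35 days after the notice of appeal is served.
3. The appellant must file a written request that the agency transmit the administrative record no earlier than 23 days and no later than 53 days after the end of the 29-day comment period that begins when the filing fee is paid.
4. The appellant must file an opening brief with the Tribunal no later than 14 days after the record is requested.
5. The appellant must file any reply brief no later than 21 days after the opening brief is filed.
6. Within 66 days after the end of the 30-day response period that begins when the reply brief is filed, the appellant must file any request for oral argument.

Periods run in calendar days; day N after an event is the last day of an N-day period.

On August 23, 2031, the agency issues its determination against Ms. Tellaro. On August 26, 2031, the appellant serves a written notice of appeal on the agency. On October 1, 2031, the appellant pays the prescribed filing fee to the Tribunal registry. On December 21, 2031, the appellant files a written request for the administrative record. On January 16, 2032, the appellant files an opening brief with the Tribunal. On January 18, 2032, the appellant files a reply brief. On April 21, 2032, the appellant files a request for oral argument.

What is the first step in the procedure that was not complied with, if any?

Step 4

Step 1 — counting 5 days from August 23, 2031 (when the determination is issued) gives a deadline of August 28, 2031; August 26, 2031 is within that limit.
Step 2 — must wait 35 days from August 26, 2031 (when the notice of appeal is served), so not before September 30, 2031; done October 1, 2031, after the minimum wait.
Step 3 — 23 and 53 days from October 30, 2031 (end of the 29-day comment period, which began when the filing fee is paid on October 1, 2031) are November 22, 2031 and December 22, 2031 respectively; done December 21, 2031, which is between those dates.
Step 4 — counting 14 days from December 21, 2031 (when the record is requested) gives a deadline of January 4, 2032; January 16, 2032 misses that deadline by 12 days.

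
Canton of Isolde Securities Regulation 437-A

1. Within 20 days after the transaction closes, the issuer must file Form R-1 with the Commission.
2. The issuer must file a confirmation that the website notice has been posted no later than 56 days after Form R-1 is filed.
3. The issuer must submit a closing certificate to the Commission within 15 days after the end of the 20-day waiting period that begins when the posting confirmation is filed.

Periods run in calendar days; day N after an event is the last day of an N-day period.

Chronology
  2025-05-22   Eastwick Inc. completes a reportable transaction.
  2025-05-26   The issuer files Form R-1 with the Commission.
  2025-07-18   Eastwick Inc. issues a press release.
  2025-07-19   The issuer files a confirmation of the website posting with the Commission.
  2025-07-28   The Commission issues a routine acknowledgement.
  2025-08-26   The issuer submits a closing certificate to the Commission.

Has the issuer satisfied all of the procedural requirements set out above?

Step 1 — counting 20 days from 2025-05-22 (when the transaction closes) gives a deadline of 2025-06-11; 2025-05-26 is within that limit.
Step 2 — counting 56 days from 2025-05-26 (when Form R-1 is filed) gives a deadline of 2025-07-21; 2025-07-19 is within that limit.
Step 3 — counting 15 days from 2025-08-08 (end of the 20-day waiting period, which began when the posting confirmation is filed on 2025-07-19) gives a deadline of 2025-08-23; 2025-08-26 misses that deadline by 3 days.

No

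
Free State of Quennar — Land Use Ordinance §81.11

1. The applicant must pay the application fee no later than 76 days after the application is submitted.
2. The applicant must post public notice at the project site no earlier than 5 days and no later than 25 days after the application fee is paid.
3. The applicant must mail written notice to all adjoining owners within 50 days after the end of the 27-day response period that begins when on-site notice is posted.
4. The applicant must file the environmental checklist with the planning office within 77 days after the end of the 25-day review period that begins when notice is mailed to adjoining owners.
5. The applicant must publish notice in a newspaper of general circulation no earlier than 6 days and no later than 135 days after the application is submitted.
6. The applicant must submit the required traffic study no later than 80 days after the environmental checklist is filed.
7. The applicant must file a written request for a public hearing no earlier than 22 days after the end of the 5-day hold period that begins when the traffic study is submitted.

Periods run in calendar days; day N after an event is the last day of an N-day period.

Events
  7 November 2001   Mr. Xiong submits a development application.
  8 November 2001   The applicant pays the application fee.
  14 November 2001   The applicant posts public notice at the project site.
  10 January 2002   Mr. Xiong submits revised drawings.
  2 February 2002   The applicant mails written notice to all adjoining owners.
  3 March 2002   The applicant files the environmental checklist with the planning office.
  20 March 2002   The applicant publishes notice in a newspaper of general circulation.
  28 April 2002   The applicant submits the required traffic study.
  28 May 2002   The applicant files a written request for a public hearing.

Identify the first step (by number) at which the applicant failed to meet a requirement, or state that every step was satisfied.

Step 3

Step 1: 76 days after 7 November 2001 (when the application is submitted) is 22 January 2002; completed 8 November 2001, before the deadline.
Step 2: the window is 5–25 days after 8 November 2001 (when the application fee is paid), so 13 November 2001 through 3 December 2001; done 14 November 2001, which is between those dates.
Step 3: 50 days after 11 December 2001 (end of the 27-day response period, which began when on-site notice is posted on 14 November 2001) is 30 January 2002; 2 February 2002 misses that deadline by 3 days.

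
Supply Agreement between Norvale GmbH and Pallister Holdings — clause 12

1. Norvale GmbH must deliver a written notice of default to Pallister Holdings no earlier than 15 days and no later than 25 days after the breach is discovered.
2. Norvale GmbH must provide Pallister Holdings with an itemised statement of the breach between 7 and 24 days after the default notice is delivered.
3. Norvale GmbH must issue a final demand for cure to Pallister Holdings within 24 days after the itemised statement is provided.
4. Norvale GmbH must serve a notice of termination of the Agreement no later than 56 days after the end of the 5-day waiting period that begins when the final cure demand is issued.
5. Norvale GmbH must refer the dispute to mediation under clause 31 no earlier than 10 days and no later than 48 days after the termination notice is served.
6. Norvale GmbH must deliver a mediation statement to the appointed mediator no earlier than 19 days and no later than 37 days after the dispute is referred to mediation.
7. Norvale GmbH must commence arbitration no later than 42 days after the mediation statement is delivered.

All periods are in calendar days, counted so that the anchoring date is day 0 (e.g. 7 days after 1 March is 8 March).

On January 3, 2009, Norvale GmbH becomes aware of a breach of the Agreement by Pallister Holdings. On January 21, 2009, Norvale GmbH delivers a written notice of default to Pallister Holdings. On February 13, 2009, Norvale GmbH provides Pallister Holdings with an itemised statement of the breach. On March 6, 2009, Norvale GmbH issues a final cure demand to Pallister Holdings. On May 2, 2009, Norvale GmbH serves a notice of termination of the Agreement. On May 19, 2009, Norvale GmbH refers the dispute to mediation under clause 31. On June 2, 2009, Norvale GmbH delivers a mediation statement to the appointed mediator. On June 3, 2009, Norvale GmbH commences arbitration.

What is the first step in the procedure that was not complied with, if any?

Step 6

Step 1 — 15 and 25 days from January 3, 2009 (when the breach is discovered) are January 18, 2009 and January 28, 2009 respectively; done January 21, 2009 — within the window.
Step 2 — 7 and 24 days from January 21, 2009 (when the default notice is delivered) are January 28, 2009 and February 14, 2009 respectively; February 13, 2009 falls inside that range.
Step 3 — counting 24 days from February 13, 2009 (when the itemised statement is provided) gives a deadline of March 9, 2009; March 6, 2009 is within that limit.
Step 4 — counting 56 days from March 11, 2009 (end of the 5-day waiting period, which began when the final cure demand is issued on March 6, 2009) gives a deadline of May 6, 2009; completed May 2, 2009, before the deadline.
Step 5 — 10 and 48 days from May 2, 2009 (when the termination notice is served) are May 12, 2009 and June 19, 2009 respectively; done May 19, 2009 — within the window.
Step 6 — 19 and 37 days from May 19, 2009 (when the dispute is referred to mediation) are June 7, 2009 and June 25, 2009 respectively; done June 2, 2009 — 5 days before the window opened.
No need to go further; step 6 was not satisfied.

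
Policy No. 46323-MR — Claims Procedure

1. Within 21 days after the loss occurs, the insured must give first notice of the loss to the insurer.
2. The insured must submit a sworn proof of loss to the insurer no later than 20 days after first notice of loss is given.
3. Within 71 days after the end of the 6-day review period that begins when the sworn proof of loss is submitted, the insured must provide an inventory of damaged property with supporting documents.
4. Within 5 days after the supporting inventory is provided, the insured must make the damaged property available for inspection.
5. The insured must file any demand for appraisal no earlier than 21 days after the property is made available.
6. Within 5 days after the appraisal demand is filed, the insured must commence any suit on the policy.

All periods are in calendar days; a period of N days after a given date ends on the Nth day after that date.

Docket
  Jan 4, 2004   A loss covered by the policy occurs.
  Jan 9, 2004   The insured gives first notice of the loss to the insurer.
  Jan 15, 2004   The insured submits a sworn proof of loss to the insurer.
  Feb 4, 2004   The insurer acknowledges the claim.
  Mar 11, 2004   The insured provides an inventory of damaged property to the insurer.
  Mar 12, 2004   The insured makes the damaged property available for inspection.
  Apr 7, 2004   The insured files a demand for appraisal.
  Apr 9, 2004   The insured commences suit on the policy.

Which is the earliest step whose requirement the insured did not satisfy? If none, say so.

None — every step was satisfied

Step 1 — counting 21 days from Jan 4, 2004 (when the loss occurs) gives a deadline of Jan 25, 2004; Jan 9, 2004 is within that limit.
Step 2 — counting 20 days from Jan 9, 2004 (when first notice of loss is given) gives a deadline of Jan 29, 2004; completed Jan 15, 2004, before the deadline.
Step 3 — counting 71 days from Jan 21, 2004 (end of the 6-day review period, which began when the sworn proof of loss is submitted on Jan 15, 2004) gives a deadline of Apr 1, 2004; Mar 11, 2004 is within that limit.
Step 4 — counting 5 days from Mar 11, 2004 (when the supporting inventory is provided) gives a deadline of Mar 16, 2004; done Mar 12, 2004 — timely.
Step 5 — must wait 21 days from Mar 12, 2004 (when the property is made available), so not before Apr 2, 2004; done Apr 7, 2004 — permitted.
Step 6 — counting 5 days from Apr 7, 2004 (when the appraisal demand is filed) gives a deadline of Apr 12, 2004; completed Apr 9, 2004, before the deadline.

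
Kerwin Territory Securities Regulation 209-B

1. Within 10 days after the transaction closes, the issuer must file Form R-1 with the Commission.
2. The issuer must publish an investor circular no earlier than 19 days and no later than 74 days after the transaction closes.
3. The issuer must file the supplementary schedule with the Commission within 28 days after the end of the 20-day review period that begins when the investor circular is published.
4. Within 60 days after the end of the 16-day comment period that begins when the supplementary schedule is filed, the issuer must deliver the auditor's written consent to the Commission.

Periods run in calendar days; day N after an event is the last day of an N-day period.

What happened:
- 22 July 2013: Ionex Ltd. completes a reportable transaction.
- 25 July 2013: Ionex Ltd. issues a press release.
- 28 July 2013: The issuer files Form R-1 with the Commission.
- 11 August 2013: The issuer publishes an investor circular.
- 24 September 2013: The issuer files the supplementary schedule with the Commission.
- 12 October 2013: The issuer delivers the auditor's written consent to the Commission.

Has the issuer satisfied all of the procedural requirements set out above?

(1) due by 22 July 2013 + 10 days = 1 August 2013; done 28 July 2013 — timely.
(2) the permitted window runs from 22 July 2013 + 19 = 10 August 2013 to 22 July 2013 + 74 = 4 October 2013; 11 August 2013 falls inside that range.
(3) due by 31 August 2013 + 28 days = 28 September 2013; done 24 September 2013 — timely.
(4) due by 10 October 2013 + 60 days = 9 December 2013; 12 October 2013 is within that limit.

Yes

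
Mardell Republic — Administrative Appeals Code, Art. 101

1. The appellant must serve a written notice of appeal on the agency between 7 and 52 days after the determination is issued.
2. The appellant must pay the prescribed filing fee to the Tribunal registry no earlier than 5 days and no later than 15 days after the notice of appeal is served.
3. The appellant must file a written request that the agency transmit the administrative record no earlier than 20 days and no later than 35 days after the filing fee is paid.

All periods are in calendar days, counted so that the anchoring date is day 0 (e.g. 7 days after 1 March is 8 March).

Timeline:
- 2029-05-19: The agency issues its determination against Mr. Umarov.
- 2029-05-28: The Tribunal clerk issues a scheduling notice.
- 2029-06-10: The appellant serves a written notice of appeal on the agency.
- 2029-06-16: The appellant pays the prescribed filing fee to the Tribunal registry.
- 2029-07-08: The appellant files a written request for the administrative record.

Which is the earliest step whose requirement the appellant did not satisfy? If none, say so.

Step 1 — 7 and 52 days from 2029-05-19 (when the determination is issued) are 2029-05-26 and 2029-07-10 respectively; done 2029-06-10 — within the window.
Step 2 — 5 and 15 days from 2029-06-10 (when the notice of appeal is served) are 2029-06-15 and 2029-06-25 respectively; done 2029-06-16 — within the window.
Step 3 — 20 and 35 days from 2029-06-16 (when the filing fee is paid) are 2029-07-06 and 2029-07-21 respectively; done 2029-07-08, which is between those dates.

None — every step was satisfied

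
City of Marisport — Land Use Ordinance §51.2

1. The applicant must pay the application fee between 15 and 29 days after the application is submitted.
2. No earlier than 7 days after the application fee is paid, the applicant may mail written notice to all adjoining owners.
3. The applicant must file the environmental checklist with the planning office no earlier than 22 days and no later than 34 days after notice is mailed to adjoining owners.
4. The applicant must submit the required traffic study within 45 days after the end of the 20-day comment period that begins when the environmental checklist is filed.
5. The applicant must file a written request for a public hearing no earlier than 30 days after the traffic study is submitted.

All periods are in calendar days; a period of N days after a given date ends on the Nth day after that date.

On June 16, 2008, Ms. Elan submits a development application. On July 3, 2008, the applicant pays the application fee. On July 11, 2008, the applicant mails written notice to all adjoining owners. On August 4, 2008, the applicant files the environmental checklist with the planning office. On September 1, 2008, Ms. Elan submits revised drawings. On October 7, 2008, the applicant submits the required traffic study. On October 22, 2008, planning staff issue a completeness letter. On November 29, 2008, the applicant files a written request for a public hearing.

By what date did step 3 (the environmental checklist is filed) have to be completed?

Step 3 runs from July 11, 2008, when notice is mailed to adjoining owners. The window is 22–34 days after July 11, 2008; it closes on August 14, 2008.

August 14, 2008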